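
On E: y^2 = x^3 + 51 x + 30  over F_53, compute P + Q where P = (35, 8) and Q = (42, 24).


P != Q, so use the chord formula.
s = (y2 - y1) / (x2 - x1) = (16) / (7) mod 53 = 25
x3 = s^2 - x1 - x2 mod 53 = 25^2 - 35 - 42 = 18
y3 = s (x1 - x3) - y1 mod 53 = 25 * (35 - 18) - 8 = 46

P + Q = (18, 46)


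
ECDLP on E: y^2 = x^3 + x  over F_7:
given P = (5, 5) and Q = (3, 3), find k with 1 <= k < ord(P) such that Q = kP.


Enumerate multiples of P until we hit Q = (3, 3):
  1P = (5, 5)
  2P = (1, 3)
  3P = (3, 3)
Match found at i = 3.

k = 3


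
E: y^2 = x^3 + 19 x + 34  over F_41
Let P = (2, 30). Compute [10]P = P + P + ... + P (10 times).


k = 10 = 1010_2 (binary, LSB first: 0101)
Double-and-add from P = (2, 30):
  bit 0 = 0: acc unchanged = O
  bit 1 = 1: acc = O + (4, 25) = (4, 25)
  bit 2 = 0: acc unchanged = (4, 25)
  bit 3 = 1: acc = (4, 25) + (6, 35) = (15, 2)

10P = (15, 2)


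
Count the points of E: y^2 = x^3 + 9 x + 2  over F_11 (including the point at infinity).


For each x in F_11, count y with y^2 = x^3 + 9 x + 2 mod 11:
  x = 1: RHS = 1, y in [1, 10]  -> 2 point(s)
  x = 3: RHS = 1, y in [1, 10]  -> 2 point(s)
  x = 4: RHS = 3, y in [5, 6]  -> 2 point(s)
  x = 7: RHS = 1, y in [1, 10]  -> 2 point(s)
  x = 8: RHS = 3, y in [5, 6]  -> 2 point(s)
  x = 9: RHS = 9, y in [3, 8]  -> 2 point(s)
  x = 10: RHS = 3, y in [5, 6]  -> 2 point(s)
Affine points: 14. Add the point at infinity: total = 15.

#E(F_11) = 15


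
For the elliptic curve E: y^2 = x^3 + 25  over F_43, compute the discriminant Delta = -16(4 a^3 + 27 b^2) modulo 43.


4 a^3 + 27 b^2 = 4*0^3 + 27*25^2 = 0 + 16875 = 16875
Delta = -16 * (16875) = -270000
Delta mod 43 = 40

Delta = 40 (mod 43)


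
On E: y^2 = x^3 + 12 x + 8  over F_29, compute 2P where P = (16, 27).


Doubling: s = (3 x1^2 + a) / (2 y1)
s = (3*16^2 + 12) / (2*27) mod 29 = 8
x3 = s^2 - 2 x1 mod 29 = 8^2 - 2*16 = 3
y3 = s (x1 - x3) - y1 mod 29 = 8 * (16 - 3) - 27 = 19

2P = (3, 19)


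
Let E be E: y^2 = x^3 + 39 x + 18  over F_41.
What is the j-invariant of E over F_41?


Delta = -16(4 a^3 + 27 b^2) mod 41 = 26
-1728 * (4 a)^3 = -1728 * (4*39)^3 mod 41 = 38
j = 38 * 26^(-1) mod 41 = 33

j = 33 (mod 41)


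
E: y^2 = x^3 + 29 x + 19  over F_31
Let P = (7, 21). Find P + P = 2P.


Doubling: s = (3 x1^2 + a) / (2 y1)
s = (3*7^2 + 29) / (2*21) mod 31 = 16
x3 = s^2 - 2 x1 mod 31 = 16^2 - 2*7 = 25
y3 = s (x1 - x3) - y1 mod 31 = 16 * (7 - 25) - 21 = 1

2P = (25, 1)


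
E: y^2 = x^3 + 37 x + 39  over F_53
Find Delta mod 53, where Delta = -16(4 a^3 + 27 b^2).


4 a^3 + 27 b^2 = 4*37^3 + 27*39^2 = 202612 + 41067 = 243679
Delta = -16 * (243679) = -3898864
Delta mod 53 = 28

Delta = 28 (mod 53)


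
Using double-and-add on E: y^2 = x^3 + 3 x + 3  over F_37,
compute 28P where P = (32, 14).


k = 28 = 11100_2 (binary, LSB first: 00111)
Double-and-add from P = (32, 14):
  bit 0 = 0: acc unchanged = O
  bit 1 = 0: acc unchanged = O
  bit 2 = 1: acc = O + (35, 10) = (35, 10)
  bit 3 = 1: acc = (35, 10) + (30, 3) = (8, 13)
  bit 4 = 1: acc = (8, 13) + (10, 16) = (12, 18)

28P = (12, 18)


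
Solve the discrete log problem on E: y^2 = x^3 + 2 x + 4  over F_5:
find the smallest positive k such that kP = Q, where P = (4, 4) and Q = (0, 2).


Enumerate multiples of P until we hit Q = (0, 2):
  1P = (4, 4)
  2P = (2, 1)
  3P = (0, 2)
Match found at i = 3.

k = 3


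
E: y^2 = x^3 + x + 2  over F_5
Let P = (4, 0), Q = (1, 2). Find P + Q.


P != Q, so use the chord formula.
s = (y2 - y1) / (x2 - x1) = (2) / (2) mod 5 = 1
x3 = s^2 - x1 - x2 mod 5 = 1^2 - 4 - 1 = 1
y3 = s (x1 - x3) - y1 mod 5 = 1 * (4 - 1) - 0 = 3

P + Q = (1, 3)


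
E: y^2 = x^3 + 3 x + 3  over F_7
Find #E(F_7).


For each x in F_7, count y with y^2 = x^3 + 3 x + 3 mod 7:
  x = 1: RHS = 0, y in [0]  -> 1 point(s)
  x = 3: RHS = 4, y in [2, 5]  -> 2 point(s)
  x = 4: RHS = 2, y in [3, 4]  -> 2 point(s)
Affine points: 5. Add the point at infinity: total = 6.

#E(F_7) = 6


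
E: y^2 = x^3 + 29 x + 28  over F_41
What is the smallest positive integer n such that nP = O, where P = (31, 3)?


Compute successive multiples of P until we hit O:
  1P = (31, 3)
  2P = (28, 18)
  3P = (7, 0)
  4P = (28, 23)
  5P = (31, 38)
  6P = O

ord(P) = 6


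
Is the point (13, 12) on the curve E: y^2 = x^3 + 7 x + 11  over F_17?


Check whether y^2 = x^3 + 7 x + 11 (mod 17) for (x, y) = (13, 12).
LHS: y^2 = 12^2 mod 17 = 8
RHS: x^3 + 7 x + 11 = 13^3 + 7*13 + 11 mod 17 = 4
LHS != RHS

No, not on the curve


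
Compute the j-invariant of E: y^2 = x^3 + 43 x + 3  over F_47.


Delta = -16(4 a^3 + 27 b^2) mod 47 = 20
-1728 * (4 a)^3 = -1728 * (4*43)^3 mod 47 = 17
j = 17 * 20^(-1) mod 47 = 22

j = 22 (mod 47)


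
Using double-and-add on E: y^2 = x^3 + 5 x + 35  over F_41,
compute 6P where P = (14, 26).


k = 6 = 110_2 (binary, LSB first: 011)
Double-and-add from P = (14, 26):
  bit 0 = 0: acc unchanged = O
  bit 1 = 1: acc = O + (17, 21) = (17, 21)
  bit 2 = 1: acc = (17, 21) + (5, 29) = (24, 11)

6P = (24, 11)


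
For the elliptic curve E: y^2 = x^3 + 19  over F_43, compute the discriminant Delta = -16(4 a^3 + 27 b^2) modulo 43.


4 a^3 + 27 b^2 = 4*0^3 + 27*19^2 = 0 + 9747 = 9747
Delta = -16 * (9747) = -155952
Delta mod 43 = 9

Delta = 9 (mod 43)


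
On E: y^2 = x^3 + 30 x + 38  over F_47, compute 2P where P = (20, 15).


Doubling: s = (3 x1^2 + a) / (2 y1)
s = (3*20^2 + 30) / (2*15) mod 47 = 41
x3 = s^2 - 2 x1 mod 47 = 41^2 - 2*20 = 43
y3 = s (x1 - x3) - y1 mod 47 = 41 * (20 - 43) - 15 = 29

2P = (43, 29)


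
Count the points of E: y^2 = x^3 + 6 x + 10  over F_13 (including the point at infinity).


For each x in F_13, count y with y^2 = x^3 + 6 x + 10 mod 13:
  x = 0: RHS = 10, y in [6, 7]  -> 2 point(s)
  x = 1: RHS = 4, y in [2, 11]  -> 2 point(s)
  x = 2: RHS = 4, y in [2, 11]  -> 2 point(s)
  x = 3: RHS = 3, y in [4, 9]  -> 2 point(s)
  x = 5: RHS = 9, y in [3, 10]  -> 2 point(s)
  x = 9: RHS = 0, y in [0]  -> 1 point(s)
  x = 10: RHS = 4, y in [2, 11]  -> 2 point(s)
  x = 11: RHS = 3, y in [4, 9]  -> 2 point(s)
  x = 12: RHS = 3, y in [4, 9]  -> 2 point(s)
Affine points: 17. Add the point at infinity: total = 18.

#E(F_13) = 18


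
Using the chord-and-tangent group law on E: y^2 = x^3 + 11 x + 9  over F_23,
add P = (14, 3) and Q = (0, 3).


P != Q, so use the chord formula.
s = (y2 - y1) / (x2 - x1) = (0) / (9) mod 23 = 0
x3 = s^2 - x1 - x2 mod 23 = 0^2 - 14 - 0 = 9
y3 = s (x1 - x3) - y1 mod 23 = 0 * (14 - 9) - 3 = 20

P + Q = (9, 20)


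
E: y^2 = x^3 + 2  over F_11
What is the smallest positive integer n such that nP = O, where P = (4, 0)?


Compute successive multiples of P until we hit O:
  1P = (4, 0)
  2P = O

ord(P) = 2


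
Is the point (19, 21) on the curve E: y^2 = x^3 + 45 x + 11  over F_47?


Check whether y^2 = x^3 + 45 x + 11 (mod 47) for (x, y) = (19, 21).
LHS: y^2 = 21^2 mod 47 = 18
RHS: x^3 + 45 x + 11 = 19^3 + 45*19 + 11 mod 47 = 17
LHS != RHS

No, not on the curve


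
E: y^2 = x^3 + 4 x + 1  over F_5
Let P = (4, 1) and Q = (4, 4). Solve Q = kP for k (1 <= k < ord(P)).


Enumerate multiples of P until we hit Q = (4, 4):
  1P = (4, 1)
  2P = (3, 0)
  3P = (4, 4)
Match found at i = 3.

k = 3


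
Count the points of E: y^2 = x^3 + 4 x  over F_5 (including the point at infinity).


For each x in F_5, count y with y^2 = x^3 + 4 x + 0 mod 5:
  x = 0: RHS = 0, y in [0]  -> 1 point(s)
  x = 1: RHS = 0, y in [0]  -> 1 point(s)
  x = 2: RHS = 1, y in [1, 4]  -> 2 point(s)
  x = 3: RHS = 4, y in [2, 3]  -> 2 point(s)
  x = 4: RHS = 0, y in [0]  -> 1 point(s)
Affine points: 7. Add the point at infinity: total = 8.

#E(F_5) = 8


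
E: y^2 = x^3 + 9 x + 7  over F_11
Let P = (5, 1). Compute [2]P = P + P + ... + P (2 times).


k = 2 = 10_2 (binary, LSB first: 01)
Double-and-add from P = (5, 1):
  bit 0 = 0: acc unchanged = O
  bit 1 = 1: acc = O + (5, 10) = (5, 10)

2P = (5, 10)


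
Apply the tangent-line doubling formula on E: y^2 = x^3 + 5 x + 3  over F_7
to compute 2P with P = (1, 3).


Doubling: s = (3 x1^2 + a) / (2 y1)
s = (3*1^2 + 5) / (2*3) mod 7 = 6
x3 = s^2 - 2 x1 mod 7 = 6^2 - 2*1 = 6
y3 = s (x1 - x3) - y1 mod 7 = 6 * (1 - 6) - 3 = 2

2P = (6, 2)


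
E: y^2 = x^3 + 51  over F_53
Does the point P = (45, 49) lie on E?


Check whether y^2 = x^3 + 0 x + 51 (mod 53) for (x, y) = (45, 49).
LHS: y^2 = 49^2 mod 53 = 16
RHS: x^3 + 0 x + 51 = 45^3 + 0*45 + 51 mod 53 = 16
LHS = RHS

Yes, on the curve


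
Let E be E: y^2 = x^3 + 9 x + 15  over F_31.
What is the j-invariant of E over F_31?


Delta = -16(4 a^3 + 27 b^2) mod 31 = 15
-1728 * (4 a)^3 = -1728 * (4*9)^3 mod 31 = 8
j = 8 * 15^(-1) mod 31 = 15

j = 15 (mod 31)


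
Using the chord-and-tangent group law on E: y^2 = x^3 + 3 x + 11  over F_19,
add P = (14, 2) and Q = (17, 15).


P != Q, so use the chord formula.
s = (y2 - y1) / (x2 - x1) = (13) / (3) mod 19 = 17
x3 = s^2 - x1 - x2 mod 19 = 17^2 - 14 - 17 = 11
y3 = s (x1 - x3) - y1 mod 19 = 17 * (14 - 11) - 2 = 11

P + Q = (11, 11)


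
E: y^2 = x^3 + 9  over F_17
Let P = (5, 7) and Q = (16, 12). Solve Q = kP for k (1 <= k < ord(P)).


Enumerate multiples of P until we hit Q = (16, 12):
  1P = (5, 7)
  2P = (3, 11)
  3P = (13, 9)
  4P = (15, 16)
  5P = (16, 12)
Match found at i = 5.

k = 5


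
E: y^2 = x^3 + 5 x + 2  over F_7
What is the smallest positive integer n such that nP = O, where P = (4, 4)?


Compute successive multiples of P until we hit O:
  1P = (4, 4)
  2P = (1, 1)
  3P = (3, 4)
  4P = (0, 3)
  5P = (0, 4)
  6P = (3, 3)
  7P = (1, 6)
  8P = (4, 3)
  ... (continuing to 9P)
  9P = O

ord(P) = 9


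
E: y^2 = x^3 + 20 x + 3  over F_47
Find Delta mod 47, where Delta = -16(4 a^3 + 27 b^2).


4 a^3 + 27 b^2 = 4*20^3 + 27*3^2 = 32000 + 243 = 32243
Delta = -16 * (32243) = -515888
Delta mod 47 = 31

Delta = 31 (mod 47)


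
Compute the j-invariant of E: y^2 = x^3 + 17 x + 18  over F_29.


Delta = -16(4 a^3 + 27 b^2) mod 29 = 1
-1728 * (4 a)^3 = -1728 * (4*17)^3 mod 29 = 23
j = 23 * 1^(-1) mod 29 = 23

j = 23 (mod 29)


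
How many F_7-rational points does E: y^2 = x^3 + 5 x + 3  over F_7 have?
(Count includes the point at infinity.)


For each x in F_7, count y with y^2 = x^3 + 5 x + 3 mod 7:
  x = 1: RHS = 2, y in [3, 4]  -> 2 point(s)
  x = 2: RHS = 0, y in [0]  -> 1 point(s)
  x = 6: RHS = 4, y in [2, 5]  -> 2 point(s)
Affine points: 5. Add the point at infinity: total = 6.

#E(F_7) = 6


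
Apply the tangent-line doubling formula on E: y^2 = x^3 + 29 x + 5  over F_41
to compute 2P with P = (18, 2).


Doubling: s = (3 x1^2 + a) / (2 y1)
s = (3*18^2 + 29) / (2*2) mod 41 = 35
x3 = s^2 - 2 x1 mod 41 = 35^2 - 2*18 = 0
y3 = s (x1 - x3) - y1 mod 41 = 35 * (18 - 0) - 2 = 13

2P = (0, 13)


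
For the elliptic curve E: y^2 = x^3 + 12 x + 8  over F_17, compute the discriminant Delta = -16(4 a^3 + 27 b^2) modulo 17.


4 a^3 + 27 b^2 = 4*12^3 + 27*8^2 = 6912 + 1728 = 8640
Delta = -16 * (8640) = -138240
Delta mod 17 = 4

Delta = 4 (mod 17)


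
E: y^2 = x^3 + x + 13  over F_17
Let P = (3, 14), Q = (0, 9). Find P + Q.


P != Q, so use the chord formula.
s = (y2 - y1) / (x2 - x1) = (12) / (14) mod 17 = 13
x3 = s^2 - x1 - x2 mod 17 = 13^2 - 3 - 0 = 13
y3 = s (x1 - x3) - y1 mod 17 = 13 * (3 - 13) - 14 = 9

P + Q = (13, 9)


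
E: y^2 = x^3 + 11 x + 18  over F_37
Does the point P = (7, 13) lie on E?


Check whether y^2 = x^3 + 11 x + 18 (mod 37) for (x, y) = (7, 13).
LHS: y^2 = 13^2 mod 37 = 21
RHS: x^3 + 11 x + 18 = 7^3 + 11*7 + 18 mod 37 = 31
LHS != RHS

No, not on the curve


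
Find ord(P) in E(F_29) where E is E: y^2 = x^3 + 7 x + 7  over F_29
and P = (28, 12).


Compute successive multiples of P until we hit O:
  1P = (28, 12)
  2P = (6, 2)
  3P = (0, 6)
  4P = (8, 13)
  5P = (17, 15)
  6P = (9, 25)
  7P = (5, 15)
  8P = (18, 22)
  ... (continuing to 30P)
  30P = O

ord(P) = 30


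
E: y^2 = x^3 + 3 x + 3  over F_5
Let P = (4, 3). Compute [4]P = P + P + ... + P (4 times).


k = 4 = 100_2 (binary, LSB first: 001)
Double-and-add from P = (4, 3):
  bit 0 = 0: acc unchanged = O
  bit 1 = 0: acc unchanged = O
  bit 2 = 1: acc = O + (4, 2) = (4, 2)

4P = (4, 2)


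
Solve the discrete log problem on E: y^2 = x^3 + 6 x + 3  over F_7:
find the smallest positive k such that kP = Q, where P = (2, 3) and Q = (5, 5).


Enumerate multiples of P until we hit Q = (5, 5):
  1P = (2, 3)
  2P = (5, 2)
  3P = (4, 0)
  4P = (5, 5)
Match found at i = 4.

k = 4


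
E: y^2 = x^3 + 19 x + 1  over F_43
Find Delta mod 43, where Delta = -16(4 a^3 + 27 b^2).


4 a^3 + 27 b^2 = 4*19^3 + 27*1^2 = 27436 + 27 = 27463
Delta = -16 * (27463) = -439408
Delta mod 43 = 9

Delta = 9 (mod 43)


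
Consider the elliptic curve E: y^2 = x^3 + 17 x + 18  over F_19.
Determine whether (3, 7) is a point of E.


Check whether y^2 = x^3 + 17 x + 18 (mod 19) for (x, y) = (3, 7).
LHS: y^2 = 7^2 mod 19 = 11
RHS: x^3 + 17 x + 18 = 3^3 + 17*3 + 18 mod 19 = 1
LHS != RHS

No, not on the curve


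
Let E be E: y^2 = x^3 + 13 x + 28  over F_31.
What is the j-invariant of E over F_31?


Delta = -16(4 a^3 + 27 b^2) mod 31 = 26
-1728 * (4 a)^3 = -1728 * (4*13)^3 mod 31 = 29
j = 29 * 26^(-1) mod 31 = 19

j = 19 (mod 31)


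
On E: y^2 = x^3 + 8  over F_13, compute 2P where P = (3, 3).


Doubling: s = (3 x1^2 + a) / (2 y1)
s = (3*3^2 + 0) / (2*3) mod 13 = 11
x3 = s^2 - 2 x1 mod 13 = 11^2 - 2*3 = 11
y3 = s (x1 - x3) - y1 mod 13 = 11 * (3 - 11) - 3 = 0

2P = (11, 0)


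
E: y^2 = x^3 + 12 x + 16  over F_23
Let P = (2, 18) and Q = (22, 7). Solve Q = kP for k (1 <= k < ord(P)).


Enumerate multiples of P until we hit Q = (22, 7):
  1P = (2, 18)
  2P = (22, 7)
Match found at i = 2.

k = 2


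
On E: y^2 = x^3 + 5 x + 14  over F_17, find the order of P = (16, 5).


Compute successive multiples of P until we hit O:
  1P = (16, 5)
  2P = (4, 8)
  3P = (13, 7)
  4P = (13, 10)
  5P = (4, 9)
  6P = (16, 12)
  7P = O

ord(P) = 7


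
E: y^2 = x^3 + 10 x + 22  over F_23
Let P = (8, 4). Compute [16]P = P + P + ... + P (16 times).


k = 16 = 10000_2 (binary, LSB first: 00001)
Double-and-add from P = (8, 4):
  bit 0 = 0: acc unchanged = O
  bit 1 = 0: acc unchanged = O
  bit 2 = 0: acc unchanged = O
  bit 3 = 0: acc unchanged = O
  bit 4 = 1: acc = O + (2, 2) = (2, 2)

16P = (2, 2)


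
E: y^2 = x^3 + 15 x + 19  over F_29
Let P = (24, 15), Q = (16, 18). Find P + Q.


P != Q, so use the chord formula.
s = (y2 - y1) / (x2 - x1) = (3) / (21) mod 29 = 25
x3 = s^2 - x1 - x2 mod 29 = 25^2 - 24 - 16 = 5
y3 = s (x1 - x3) - y1 mod 29 = 25 * (24 - 5) - 15 = 25

P + Q = (5, 25)


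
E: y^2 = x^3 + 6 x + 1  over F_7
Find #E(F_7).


For each x in F_7, count y with y^2 = x^3 + 6 x + 1 mod 7:
  x = 0: RHS = 1, y in [1, 6]  -> 2 point(s)
  x = 1: RHS = 1, y in [1, 6]  -> 2 point(s)
  x = 2: RHS = 0, y in [0]  -> 1 point(s)
  x = 3: RHS = 4, y in [2, 5]  -> 2 point(s)
  x = 5: RHS = 2, y in [3, 4]  -> 2 point(s)
  x = 6: RHS = 1, y in [1, 6]  -> 2 point(s)
Affine points: 11. Add the point at infinity: total = 12.

#E(F_7) = 12


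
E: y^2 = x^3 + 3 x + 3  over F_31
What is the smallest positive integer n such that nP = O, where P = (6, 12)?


Compute successive multiples of P until we hit O:
  1P = (6, 12)
  2P = (6, 19)
  3P = O

ord(P) = 3


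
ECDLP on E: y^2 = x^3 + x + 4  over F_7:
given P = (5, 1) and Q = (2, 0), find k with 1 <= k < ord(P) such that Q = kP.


Enumerate multiples of P until we hit Q = (2, 0):
  1P = (5, 1)
  2P = (6, 3)
  3P = (0, 2)
  4P = (4, 3)
  5P = (2, 0)
Match found at i = 5.

k = 5


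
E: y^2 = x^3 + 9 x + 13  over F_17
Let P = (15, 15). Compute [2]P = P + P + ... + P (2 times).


k = 2 = 10_2 (binary, LSB first: 01)
Double-and-add from P = (15, 15):
  bit 0 = 0: acc unchanged = O
  bit 1 = 1: acc = O + (5, 9) = (5, 9)

2P = (5, 9)


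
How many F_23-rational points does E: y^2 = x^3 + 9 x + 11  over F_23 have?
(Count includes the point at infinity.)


For each x in F_23, count y with y^2 = x^3 + 9 x + 11 mod 23:
  x = 7: RHS = 3, y in [7, 16]  -> 2 point(s)
  x = 9: RHS = 16, y in [4, 19]  -> 2 point(s)
  x = 13: RHS = 2, y in [5, 18]  -> 2 point(s)
  x = 14: RHS = 6, y in [11, 12]  -> 2 point(s)
  x = 15: RHS = 2, y in [5, 18]  -> 2 point(s)
  x = 18: RHS = 2, y in [5, 18]  -> 2 point(s)
  x = 19: RHS = 3, y in [7, 16]  -> 2 point(s)
  x = 20: RHS = 3, y in [7, 16]  -> 2 point(s)
  x = 21: RHS = 8, y in [10, 13]  -> 2 point(s)
  x = 22: RHS = 1, y in [1, 22]  -> 2 point(s)
Affine points: 20. Add the point at infinity: total = 21.

#E(F_23) = 21


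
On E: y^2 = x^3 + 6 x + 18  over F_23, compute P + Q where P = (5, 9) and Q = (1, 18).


P != Q, so use the chord formula.
s = (y2 - y1) / (x2 - x1) = (9) / (19) mod 23 = 15
x3 = s^2 - x1 - x2 mod 23 = 15^2 - 5 - 1 = 12
y3 = s (x1 - x3) - y1 mod 23 = 15 * (5 - 12) - 9 = 1

P + Q = (12, 1)


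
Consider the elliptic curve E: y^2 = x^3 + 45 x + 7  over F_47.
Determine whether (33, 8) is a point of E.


Check whether y^2 = x^3 + 45 x + 7 (mod 47) for (x, y) = (33, 8).
LHS: y^2 = 8^2 mod 47 = 17
RHS: x^3 + 45 x + 7 = 33^3 + 45*33 + 7 mod 47 = 17
LHS = RHS

Yes, on the curve


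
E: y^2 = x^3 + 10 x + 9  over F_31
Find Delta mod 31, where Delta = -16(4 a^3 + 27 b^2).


4 a^3 + 27 b^2 = 4*10^3 + 27*9^2 = 4000 + 2187 = 6187
Delta = -16 * (6187) = -98992
Delta mod 31 = 22

Delta = 22 (mod 31)


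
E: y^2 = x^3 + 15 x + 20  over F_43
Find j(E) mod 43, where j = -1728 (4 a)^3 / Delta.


Delta = -16(4 a^3 + 27 b^2) mod 43 = 6
-1728 * (4 a)^3 = -1728 * (4*15)^3 mod 43 = 41
j = 41 * 6^(-1) mod 43 = 14

j = 14 (mod 43)


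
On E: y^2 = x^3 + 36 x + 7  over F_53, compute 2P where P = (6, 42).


Doubling: s = (3 x1^2 + a) / (2 y1)
s = (3*6^2 + 36) / (2*42) mod 53 = 32
x3 = s^2 - 2 x1 mod 53 = 32^2 - 2*6 = 5
y3 = s (x1 - x3) - y1 mod 53 = 32 * (6 - 5) - 42 = 43

2P = (5, 43)


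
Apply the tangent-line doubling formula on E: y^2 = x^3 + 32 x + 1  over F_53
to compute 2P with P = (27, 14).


Doubling: s = (3 x1^2 + a) / (2 y1)
s = (3*27^2 + 32) / (2*14) mod 53 = 13
x3 = s^2 - 2 x1 mod 53 = 13^2 - 2*27 = 9
y3 = s (x1 - x3) - y1 mod 53 = 13 * (27 - 9) - 14 = 8

2P = (9, 8)


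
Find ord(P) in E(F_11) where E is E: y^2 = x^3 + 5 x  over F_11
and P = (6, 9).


Compute successive multiples of P until we hit O:
  1P = (6, 9)
  2P = (3, 8)
  3P = (7, 9)
  4P = (9, 2)
  5P = (10, 4)
  6P = (0, 0)
  7P = (10, 7)
  8P = (9, 9)
  ... (continuing to 12P)
  12P = O

ord(P) = 12


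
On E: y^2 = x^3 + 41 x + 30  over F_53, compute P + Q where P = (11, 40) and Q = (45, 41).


P != Q, so use the chord formula.
s = (y2 - y1) / (x2 - x1) = (1) / (34) mod 53 = 39
x3 = s^2 - x1 - x2 mod 53 = 39^2 - 11 - 45 = 34
y3 = s (x1 - x3) - y1 mod 53 = 39 * (11 - 34) - 40 = 17

P + Q = (34, 17)


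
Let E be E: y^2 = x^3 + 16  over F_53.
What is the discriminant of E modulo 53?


4 a^3 + 27 b^2 = 4*0^3 + 27*16^2 = 0 + 6912 = 6912
Delta = -16 * (6912) = -110592
Delta mod 53 = 19

Delta = 19 (mod 53)


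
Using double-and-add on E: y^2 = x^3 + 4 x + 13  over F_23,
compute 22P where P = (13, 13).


k = 22 = 10110_2 (binary, LSB first: 01101)
Double-and-add from P = (13, 13):
  bit 0 = 0: acc unchanged = O
  bit 1 = 1: acc = O + (10, 15) = (10, 15)
  bit 2 = 1: acc = (10, 15) + (19, 18) = (12, 15)
  bit 3 = 0: acc unchanged = (12, 15)
  bit 4 = 1: acc = (12, 15) + (22, 13) = (1, 15)

22P = (1, 15)


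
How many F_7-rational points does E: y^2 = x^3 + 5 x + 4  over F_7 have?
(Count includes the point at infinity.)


For each x in F_7, count y with y^2 = x^3 + 5 x + 4 mod 7:
  x = 0: RHS = 4, y in [2, 5]  -> 2 point(s)
  x = 2: RHS = 1, y in [1, 6]  -> 2 point(s)
  x = 3: RHS = 4, y in [2, 5]  -> 2 point(s)
  x = 4: RHS = 4, y in [2, 5]  -> 2 point(s)
  x = 5: RHS = 0, y in [0]  -> 1 point(s)
Affine points: 9. Add the point at infinity: total = 10.

#E(F_7) = 10


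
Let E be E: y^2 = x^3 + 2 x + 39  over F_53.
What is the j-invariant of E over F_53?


Delta = -16(4 a^3 + 27 b^2) mod 53 = 40
-1728 * (4 a)^3 = -1728 * (4*2)^3 mod 53 = 46
j = 46 * 40^(-1) mod 53 = 25

j = 25 (mod 53)


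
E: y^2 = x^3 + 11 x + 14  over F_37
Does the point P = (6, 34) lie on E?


Check whether y^2 = x^3 + 11 x + 14 (mod 37) for (x, y) = (6, 34).
LHS: y^2 = 34^2 mod 37 = 9
RHS: x^3 + 11 x + 14 = 6^3 + 11*6 + 14 mod 37 = 0
LHS != RHS

No, not on the curve


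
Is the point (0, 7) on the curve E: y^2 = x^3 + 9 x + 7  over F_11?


Check whether y^2 = x^3 + 9 x + 7 (mod 11) for (x, y) = (0, 7).
LHS: y^2 = 7^2 mod 11 = 5
RHS: x^3 + 9 x + 7 = 0^3 + 9*0 + 7 mod 11 = 7
LHS != RHS

No, not on the curve


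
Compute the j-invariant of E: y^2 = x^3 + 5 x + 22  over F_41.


Delta = -16(4 a^3 + 27 b^2) mod 41 = 7
-1728 * (4 a)^3 = -1728 * (4*5)^3 mod 41 = 11
j = 11 * 7^(-1) mod 41 = 25

j = 25 (mod 41)


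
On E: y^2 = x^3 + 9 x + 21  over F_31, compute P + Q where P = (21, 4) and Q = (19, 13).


P != Q, so use the chord formula.
s = (y2 - y1) / (x2 - x1) = (9) / (29) mod 31 = 11
x3 = s^2 - x1 - x2 mod 31 = 11^2 - 21 - 19 = 19
y3 = s (x1 - x3) - y1 mod 31 = 11 * (21 - 19) - 4 = 18

P + Q = (19, 18)


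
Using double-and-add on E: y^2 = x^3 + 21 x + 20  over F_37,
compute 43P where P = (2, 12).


k = 43 = 101011_2 (binary, LSB first: 110101)
Double-and-add from P = (2, 12):
  bit 0 = 1: acc = O + (2, 12) = (2, 12)
  bit 1 = 1: acc = (2, 12) + (32, 30) = (30, 23)
  bit 2 = 0: acc unchanged = (30, 23)
  bit 3 = 1: acc = (30, 23) + (3, 6) = (8, 21)
  bit 4 = 0: acc unchanged = (8, 21)
  bit 5 = 1: acc = (8, 21) + (21, 19) = (17, 6)

43P = (17, 6)


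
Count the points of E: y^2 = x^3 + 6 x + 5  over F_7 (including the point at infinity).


For each x in F_7, count y with y^2 = x^3 + 6 x + 5 mod 7:
  x = 2: RHS = 4, y in [2, 5]  -> 2 point(s)
  x = 3: RHS = 1, y in [1, 6]  -> 2 point(s)
  x = 4: RHS = 2, y in [3, 4]  -> 2 point(s)
Affine points: 6. Add the point at infinity: total = 7.

#E(F_7) = 7


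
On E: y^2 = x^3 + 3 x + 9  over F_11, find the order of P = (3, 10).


Compute successive multiples of P until we hit O:
  1P = (3, 10)
  2P = (10, 7)
  3P = (2, 10)
  4P = (6, 1)
  5P = (0, 3)
  6P = (0, 8)
  7P = (6, 10)
  8P = (2, 1)
  ... (continuing to 11P)
  11P = O

ord(P) = 11


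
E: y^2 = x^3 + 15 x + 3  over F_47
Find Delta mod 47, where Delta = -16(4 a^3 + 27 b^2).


4 a^3 + 27 b^2 = 4*15^3 + 27*3^2 = 13500 + 243 = 13743
Delta = -16 * (13743) = -219888
Delta mod 47 = 25

Delta = 25 (mod 47)


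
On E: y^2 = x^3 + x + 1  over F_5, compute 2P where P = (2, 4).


Doubling: s = (3 x1^2 + a) / (2 y1)
s = (3*2^2 + 1) / (2*4) mod 5 = 1
x3 = s^2 - 2 x1 mod 5 = 1^2 - 2*2 = 2
y3 = s (x1 - x3) - y1 mod 5 = 1 * (2 - 2) - 4 = 1

2P = (2, 1)


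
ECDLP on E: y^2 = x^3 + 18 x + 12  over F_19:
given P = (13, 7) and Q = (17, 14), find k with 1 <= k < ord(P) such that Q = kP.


Enumerate multiples of P until we hit Q = (17, 14):
  1P = (13, 7)
  2P = (17, 14)
Match found at i = 2.

k = 2


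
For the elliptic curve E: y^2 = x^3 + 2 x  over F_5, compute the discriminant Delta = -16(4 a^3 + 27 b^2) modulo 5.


4 a^3 + 27 b^2 = 4*2^3 + 27*0^2 = 32 + 0 = 32
Delta = -16 * (32) = -512
Delta mod 5 = 3

Delta = 3 (mod 5)


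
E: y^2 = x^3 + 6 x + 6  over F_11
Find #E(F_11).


For each x in F_11, count y with y^2 = x^3 + 6 x + 6 mod 11:
  x = 2: RHS = 4, y in [2, 9]  -> 2 point(s)
  x = 6: RHS = 5, y in [4, 7]  -> 2 point(s)
  x = 8: RHS = 5, y in [4, 7]  -> 2 point(s)
Affine points: 6. Add the point at infinity: total = 7.

#E(F_11) = 7


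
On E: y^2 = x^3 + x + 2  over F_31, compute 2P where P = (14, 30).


Doubling: s = (3 x1^2 + a) / (2 y1)
s = (3*14^2 + 1) / (2*30) mod 31 = 0
x3 = s^2 - 2 x1 mod 31 = 0^2 - 2*14 = 3
y3 = s (x1 - x3) - y1 mod 31 = 0 * (14 - 3) - 30 = 1

2P = (3, 1)


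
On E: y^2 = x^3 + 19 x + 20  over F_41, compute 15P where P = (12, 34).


k = 15 = 1111_2 (binary, LSB first: 1111)
Double-and-add from P = (12, 34):
  bit 0 = 1: acc = O + (12, 34) = (12, 34)
  bit 1 = 1: acc = (12, 34) + (17, 7) = (10, 29)
  bit 2 = 1: acc = (10, 29) + (15, 20) = (34, 6)
  bit 3 = 1: acc = (34, 6) + (20, 6) = (28, 35)

15P = (28, 35)


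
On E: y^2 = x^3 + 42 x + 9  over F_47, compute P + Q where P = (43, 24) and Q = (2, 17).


P != Q, so use the chord formula.
s = (y2 - y1) / (x2 - x1) = (40) / (6) mod 47 = 38
x3 = s^2 - x1 - x2 mod 47 = 38^2 - 43 - 2 = 36
y3 = s (x1 - x3) - y1 mod 47 = 38 * (43 - 36) - 24 = 7

P + Q = (36, 7)


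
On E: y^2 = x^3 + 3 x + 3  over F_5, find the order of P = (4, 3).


Compute successive multiples of P until we hit O:
  1P = (4, 3)
  2P = (3, 3)
  3P = (3, 2)
  4P = (4, 2)
  5P = O

ord(P) = 5


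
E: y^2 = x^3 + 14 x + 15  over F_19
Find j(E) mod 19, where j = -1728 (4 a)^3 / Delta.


Delta = -16(4 a^3 + 27 b^2) mod 19 = 5
-1728 * (4 a)^3 = -1728 * (4*14)^3 mod 19 = 18
j = 18 * 5^(-1) mod 19 = 15

j = 15 (mod 19)


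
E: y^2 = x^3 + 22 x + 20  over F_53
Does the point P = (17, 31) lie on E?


Check whether y^2 = x^3 + 22 x + 20 (mod 53) for (x, y) = (17, 31).
LHS: y^2 = 31^2 mod 53 = 7
RHS: x^3 + 22 x + 20 = 17^3 + 22*17 + 20 mod 53 = 7
LHS = RHS

Yes, on the curve


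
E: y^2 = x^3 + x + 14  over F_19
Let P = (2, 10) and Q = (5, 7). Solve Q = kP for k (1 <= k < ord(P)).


Enumerate multiples of P until we hit Q = (5, 7):
  1P = (2, 10)
  2P = (13, 18)
  3P = (5, 12)
  4P = (4, 14)
  5P = (17, 17)
  6P = (9, 7)
  7P = (14, 6)
  8P = (1, 15)
  9P = (3, 14)
  10P = (11, 11)
  11P = (10, 6)
  12P = (12, 14)
  13P = (12, 5)
  14P = (10, 13)
  15P = (11, 8)
  16P = (3, 5)
  17P = (1, 4)
  18P = (14, 13)
  19P = (9, 12)
  20P = (17, 2)
  21P = (4, 5)
  22P = (5, 7)
Match found at i = 22.

k = 22


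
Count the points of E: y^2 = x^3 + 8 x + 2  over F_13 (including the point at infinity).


For each x in F_13, count y with y^2 = x^3 + 8 x + 2 mod 13:
  x = 2: RHS = 0, y in [0]  -> 1 point(s)
  x = 3: RHS = 1, y in [1, 12]  -> 2 point(s)
  x = 9: RHS = 10, y in [6, 7]  -> 2 point(s)
  x = 10: RHS = 3, y in [4, 9]  -> 2 point(s)
  x = 11: RHS = 4, y in [2, 11]  -> 2 point(s)
Affine points: 9. Add the point at infinity: total = 10.

#E(F_13) = 10


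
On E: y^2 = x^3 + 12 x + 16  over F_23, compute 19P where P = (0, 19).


k = 19 = 10011_2 (binary, LSB first: 11001)
Double-and-add from P = (0, 19):
  bit 0 = 1: acc = O + (0, 19) = (0, 19)
  bit 1 = 1: acc = (0, 19) + (8, 16) = (4, 17)
  bit 2 = 0: acc unchanged = (4, 17)
  bit 3 = 0: acc unchanged = (4, 17)
  bit 4 = 1: acc = (4, 17) + (15, 11) = (10, 3)

19P = (10, 3)


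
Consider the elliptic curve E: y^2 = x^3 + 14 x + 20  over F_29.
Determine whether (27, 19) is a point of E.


Check whether y^2 = x^3 + 14 x + 20 (mod 29) for (x, y) = (27, 19).
LHS: y^2 = 19^2 mod 29 = 13
RHS: x^3 + 14 x + 20 = 27^3 + 14*27 + 20 mod 29 = 13
LHS = RHS

Yes, on the curve


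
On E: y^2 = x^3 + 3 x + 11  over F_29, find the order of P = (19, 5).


Compute successive multiples of P until we hit O:
  1P = (19, 5)
  2P = (4, 0)
  3P = (19, 24)
  4P = O

ord(P) = 4


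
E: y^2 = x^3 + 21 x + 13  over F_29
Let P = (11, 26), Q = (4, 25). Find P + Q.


P != Q, so use the chord formula.
s = (y2 - y1) / (x2 - x1) = (28) / (22) mod 29 = 25
x3 = s^2 - x1 - x2 mod 29 = 25^2 - 11 - 4 = 1
y3 = s (x1 - x3) - y1 mod 29 = 25 * (11 - 1) - 26 = 21

P + Q = (1, 21)


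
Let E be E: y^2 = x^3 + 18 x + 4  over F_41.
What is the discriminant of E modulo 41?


4 a^3 + 27 b^2 = 4*18^3 + 27*4^2 = 23328 + 432 = 23760
Delta = -16 * (23760) = -380160
Delta mod 41 = 33

Delta = 33 (mod 41)


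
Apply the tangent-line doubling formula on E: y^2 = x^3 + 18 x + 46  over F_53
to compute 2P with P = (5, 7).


Doubling: s = (3 x1^2 + a) / (2 y1)
s = (3*5^2 + 18) / (2*7) mod 53 = 18
x3 = s^2 - 2 x1 mod 53 = 18^2 - 2*5 = 49
y3 = s (x1 - x3) - y1 mod 53 = 18 * (5 - 49) - 7 = 49

2P = (49, 49)


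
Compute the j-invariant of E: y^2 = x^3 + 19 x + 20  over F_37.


Delta = -16(4 a^3 + 27 b^2) mod 37 = 19
-1728 * (4 a)^3 = -1728 * (4*19)^3 mod 37 = 14
j = 14 * 19^(-1) mod 37 = 28

j = 28 (mod 37)


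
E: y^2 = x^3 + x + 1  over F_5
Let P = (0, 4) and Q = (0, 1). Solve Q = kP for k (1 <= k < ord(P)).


Enumerate multiples of P until we hit Q = (0, 1):
  1P = (0, 4)
  2P = (4, 3)
  3P = (2, 4)
  4P = (3, 1)
  5P = (3, 4)
  6P = (2, 1)
  7P = (4, 2)
  8P = (0, 1)
Match found at i = 8.

k = 8


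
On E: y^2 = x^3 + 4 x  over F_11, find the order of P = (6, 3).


Compute successive multiples of P until we hit O:
  1P = (6, 3)
  2P = (4, 5)
  3P = (2, 4)
  4P = (1, 4)
  5P = (8, 4)
  6P = (0, 0)
  7P = (8, 7)
  8P = (1, 7)
  ... (continuing to 12P)
  12P = O

ord(P) = 12


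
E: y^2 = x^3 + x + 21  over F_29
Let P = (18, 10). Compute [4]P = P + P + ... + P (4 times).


k = 4 = 100_2 (binary, LSB first: 001)
Double-and-add from P = (18, 10):
  bit 0 = 0: acc unchanged = O
  bit 1 = 0: acc unchanged = O
  bit 2 = 1: acc = O + (18, 10) = (18, 10)

4P = (18, 10)


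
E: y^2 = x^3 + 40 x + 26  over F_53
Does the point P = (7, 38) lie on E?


Check whether y^2 = x^3 + 40 x + 26 (mod 53) for (x, y) = (7, 38).
LHS: y^2 = 38^2 mod 53 = 13
RHS: x^3 + 40 x + 26 = 7^3 + 40*7 + 26 mod 53 = 13
LHS = RHS

Yes, on the curve


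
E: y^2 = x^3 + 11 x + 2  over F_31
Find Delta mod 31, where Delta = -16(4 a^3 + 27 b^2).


4 a^3 + 27 b^2 = 4*11^3 + 27*2^2 = 5324 + 108 = 5432
Delta = -16 * (5432) = -86912
Delta mod 31 = 12

Delta = 12 (mod 31)


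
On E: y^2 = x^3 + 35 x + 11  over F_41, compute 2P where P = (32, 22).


Doubling: s = (3 x1^2 + a) / (2 y1)
s = (3*32^2 + 35) / (2*22) mod 41 = 38
x3 = s^2 - 2 x1 mod 41 = 38^2 - 2*32 = 27
y3 = s (x1 - x3) - y1 mod 41 = 38 * (32 - 27) - 22 = 4

2P = (27, 4)


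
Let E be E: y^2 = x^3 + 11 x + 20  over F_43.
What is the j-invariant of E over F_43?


Delta = -16(4 a^3 + 27 b^2) mod 43 = 16
-1728 * (4 a)^3 = -1728 * (4*11)^3 mod 43 = 35
j = 35 * 16^(-1) mod 43 = 21

j = 21 (mod 43)


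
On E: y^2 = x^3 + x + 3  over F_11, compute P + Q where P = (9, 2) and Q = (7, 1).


P != Q, so use the chord formula.
s = (y2 - y1) / (x2 - x1) = (10) / (9) mod 11 = 6
x3 = s^2 - x1 - x2 mod 11 = 6^2 - 9 - 7 = 9
y3 = s (x1 - x3) - y1 mod 11 = 6 * (9 - 9) - 2 = 9

P + Q = (9, 9)


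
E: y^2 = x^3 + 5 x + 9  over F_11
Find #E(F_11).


For each x in F_11, count y with y^2 = x^3 + 5 x + 9 mod 11:
  x = 0: RHS = 9, y in [3, 8]  -> 2 point(s)
  x = 1: RHS = 4, y in [2, 9]  -> 2 point(s)
  x = 2: RHS = 5, y in [4, 7]  -> 2 point(s)
  x = 4: RHS = 5, y in [4, 7]  -> 2 point(s)
  x = 5: RHS = 5, y in [4, 7]  -> 2 point(s)
  x = 8: RHS = 0, y in [0]  -> 1 point(s)
  x = 10: RHS = 3, y in [5, 6]  -> 2 point(s)
Affine points: 13. Add the point at infinity: total = 14.

#E(F_11) = 14


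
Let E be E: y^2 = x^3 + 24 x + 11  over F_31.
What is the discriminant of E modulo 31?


4 a^3 + 27 b^2 = 4*24^3 + 27*11^2 = 55296 + 3267 = 58563
Delta = -16 * (58563) = -937008
Delta mod 31 = 29

Delta = 29 (mod 31)


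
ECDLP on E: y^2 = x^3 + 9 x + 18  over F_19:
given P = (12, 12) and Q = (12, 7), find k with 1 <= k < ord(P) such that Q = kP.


Enumerate multiples of P until we hit Q = (12, 7):
  1P = (12, 12)
  2P = (4, 2)
  3P = (1, 16)
  4P = (11, 17)
  5P = (2, 14)
  6P = (2, 5)
  7P = (11, 2)
  8P = (1, 3)
  9P = (4, 17)
  10P = (12, 7)
Match found at i = 10.

k = 10


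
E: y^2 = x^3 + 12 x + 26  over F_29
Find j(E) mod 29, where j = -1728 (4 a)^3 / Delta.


Delta = -16(4 a^3 + 27 b^2) mod 29 = 12
-1728 * (4 a)^3 = -1728 * (4*12)^3 mod 29 = 6
j = 6 * 12^(-1) mod 29 = 15

j = 15 (mod 29)


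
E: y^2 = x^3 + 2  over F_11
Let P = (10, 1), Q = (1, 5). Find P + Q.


P != Q, so use the chord formula.
s = (y2 - y1) / (x2 - x1) = (4) / (2) mod 11 = 2
x3 = s^2 - x1 - x2 mod 11 = 2^2 - 10 - 1 = 4
y3 = s (x1 - x3) - y1 mod 11 = 2 * (10 - 4) - 1 = 0

P + Q = (4, 0)


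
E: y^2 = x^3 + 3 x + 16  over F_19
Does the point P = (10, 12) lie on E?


Check whether y^2 = x^3 + 3 x + 16 (mod 19) for (x, y) = (10, 12).
LHS: y^2 = 12^2 mod 19 = 11
RHS: x^3 + 3 x + 16 = 10^3 + 3*10 + 16 mod 19 = 1
LHS != RHS

No, not on the curve


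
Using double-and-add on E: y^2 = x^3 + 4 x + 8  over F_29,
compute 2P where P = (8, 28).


k = 2 = 10_2 (binary, LSB first: 01)
Double-and-add from P = (8, 28):
  bit 0 = 0: acc unchanged = O
  bit 1 = 1: acc = O + (18, 24) = (18, 24)

2P = (18, 24)


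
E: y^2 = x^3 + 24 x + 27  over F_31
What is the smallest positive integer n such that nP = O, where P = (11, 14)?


Compute successive multiples of P until we hit O:
  1P = (11, 14)
  2P = (3, 8)
  3P = (4, 30)
  4P = (13, 26)
  5P = (12, 11)
  6P = (17, 4)
  7P = (23, 6)
  8P = (25, 16)
  ... (continuing to 25P)
  25P = O

ord(P) = 25


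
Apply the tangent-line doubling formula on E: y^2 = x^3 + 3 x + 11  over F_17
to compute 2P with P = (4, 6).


Doubling: s = (3 x1^2 + a) / (2 y1)
s = (3*4^2 + 3) / (2*6) mod 17 = 0
x3 = s^2 - 2 x1 mod 17 = 0^2 - 2*4 = 9
y3 = s (x1 - x3) - y1 mod 17 = 0 * (4 - 9) - 6 = 11

2P = (9, 11)


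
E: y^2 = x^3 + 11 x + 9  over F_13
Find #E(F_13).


For each x in F_13, count y with y^2 = x^3 + 11 x + 9 mod 13:
  x = 0: RHS = 9, y in [3, 10]  -> 2 point(s)
  x = 2: RHS = 0, y in [0]  -> 1 point(s)
  x = 3: RHS = 4, y in [2, 11]  -> 2 point(s)
  x = 4: RHS = 0, y in [0]  -> 1 point(s)
  x = 7: RHS = 0, y in [0]  -> 1 point(s)
  x = 10: RHS = 1, y in [1, 12]  -> 2 point(s)
  x = 12: RHS = 10, y in [6, 7]  -> 2 point(s)
Affine points: 11. Add the point at infinity: total = 12.

#E(F_13) = 12


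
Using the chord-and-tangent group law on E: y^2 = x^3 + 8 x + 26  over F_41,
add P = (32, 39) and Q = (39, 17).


P != Q, so use the chord formula.
s = (y2 - y1) / (x2 - x1) = (19) / (7) mod 41 = 32
x3 = s^2 - x1 - x2 mod 41 = 32^2 - 32 - 39 = 10
y3 = s (x1 - x3) - y1 mod 41 = 32 * (32 - 10) - 39 = 9

P + Q = (10, 9)


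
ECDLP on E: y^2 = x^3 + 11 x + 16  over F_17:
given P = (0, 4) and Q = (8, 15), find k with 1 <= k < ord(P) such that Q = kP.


Enumerate multiples of P until we hit Q = (8, 15):
  1P = (0, 4)
  2P = (8, 2)
  3P = (8, 15)
Match found at i = 3.

k = 3


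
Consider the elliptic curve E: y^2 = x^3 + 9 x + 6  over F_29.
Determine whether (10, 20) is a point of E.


Check whether y^2 = x^3 + 9 x + 6 (mod 29) for (x, y) = (10, 20).
LHS: y^2 = 20^2 mod 29 = 23
RHS: x^3 + 9 x + 6 = 10^3 + 9*10 + 6 mod 29 = 23
LHS = RHS

Yes, on the curve


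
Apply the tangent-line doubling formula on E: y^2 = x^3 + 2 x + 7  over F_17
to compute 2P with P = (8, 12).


Doubling: s = (3 x1^2 + a) / (2 y1)
s = (3*8^2 + 2) / (2*12) mod 17 = 1
x3 = s^2 - 2 x1 mod 17 = 1^2 - 2*8 = 2
y3 = s (x1 - x3) - y1 mod 17 = 1 * (8 - 2) - 12 = 11

2P = (2, 11)


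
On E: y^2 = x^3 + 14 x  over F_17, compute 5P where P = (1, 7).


k = 5 = 101_2 (binary, LSB first: 101)
Double-and-add from P = (1, 7):
  bit 0 = 1: acc = O + (1, 7) = (1, 7)
  bit 1 = 0: acc unchanged = (1, 7)
  bit 2 = 1: acc = (1, 7) + (13, 13) = (16, 11)

5P = (16, 11)


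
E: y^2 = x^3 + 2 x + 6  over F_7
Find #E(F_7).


For each x in F_7, count y with y^2 = x^3 + 2 x + 6 mod 7:
  x = 1: RHS = 2, y in [3, 4]  -> 2 point(s)
  x = 2: RHS = 4, y in [2, 5]  -> 2 point(s)
  x = 3: RHS = 4, y in [2, 5]  -> 2 point(s)
  x = 4: RHS = 1, y in [1, 6]  -> 2 point(s)
  x = 5: RHS = 1, y in [1, 6]  -> 2 point(s)
Affine points: 10. Add the point at infinity: total = 11.

#E(F_7) = 11


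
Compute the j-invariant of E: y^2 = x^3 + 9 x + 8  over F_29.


Delta = -16(4 a^3 + 27 b^2) mod 29 = 23
-1728 * (4 a)^3 = -1728 * (4*9)^3 mod 29 = 27
j = 27 * 23^(-1) mod 29 = 10

j = 10 (mod 29)


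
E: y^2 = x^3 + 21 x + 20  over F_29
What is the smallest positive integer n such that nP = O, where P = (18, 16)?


Compute successive multiples of P until we hit O:
  1P = (18, 16)
  2P = (21, 6)
  3P = (14, 19)
  4P = (3, 9)
  5P = (1, 19)
  6P = (1, 10)
  7P = (3, 20)
  8P = (14, 10)
  ... (continuing to 11P)
  11P = O

ord(P) = 11


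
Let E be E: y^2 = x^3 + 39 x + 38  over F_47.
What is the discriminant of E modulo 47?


4 a^3 + 27 b^2 = 4*39^3 + 27*38^2 = 237276 + 38988 = 276264
Delta = -16 * (276264) = -4420224
Delta mod 47 = 32

Delta = 32 (mod 47)


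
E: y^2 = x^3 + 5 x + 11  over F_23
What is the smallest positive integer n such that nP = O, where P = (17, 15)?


Compute successive multiples of P until we hit O:
  1P = (17, 15)
  2P = (21, 19)
  3P = (9, 16)
  4P = (6, 21)
  5P = (6, 2)
  6P = (9, 7)
  7P = (21, 4)
  8P = (17, 8)
  ... (continuing to 9P)
  9P = O

ord(P) = 9


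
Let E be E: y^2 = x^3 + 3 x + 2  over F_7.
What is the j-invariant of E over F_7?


Delta = -16(4 a^3 + 27 b^2) mod 7 = 2
-1728 * (4 a)^3 = -1728 * (4*3)^3 mod 7 = 6
j = 6 * 2^(-1) mod 7 = 3

j = 3 (mod 7)


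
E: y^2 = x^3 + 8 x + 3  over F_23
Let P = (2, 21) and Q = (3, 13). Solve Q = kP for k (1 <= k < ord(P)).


Enumerate multiples of P until we hit Q = (3, 13):
  1P = (2, 21)
  2P = (21, 5)
  3P = (16, 15)
  4P = (8, 21)
  5P = (13, 2)
  6P = (3, 10)
  7P = (1, 14)
  8P = (0, 16)
  9P = (10, 5)
  10P = (15, 5)
  11P = (15, 18)
  12P = (10, 18)
  13P = (0, 7)
  14P = (1, 9)
  15P = (3, 13)
Match found at i = 15.

k = 15


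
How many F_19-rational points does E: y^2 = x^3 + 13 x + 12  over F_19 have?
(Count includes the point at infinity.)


For each x in F_19, count y with y^2 = x^3 + 13 x + 12 mod 19:
  x = 1: RHS = 7, y in [8, 11]  -> 2 point(s)
  x = 7: RHS = 9, y in [3, 16]  -> 2 point(s)
  x = 8: RHS = 1, y in [1, 18]  -> 2 point(s)
  x = 11: RHS = 4, y in [2, 17]  -> 2 point(s)
  x = 17: RHS = 16, y in [4, 15]  -> 2 point(s)
  x = 18: RHS = 17, y in [6, 13]  -> 2 point(s)
Affine points: 12. Add the point at infinity: total = 13.

#E(F_19) = 13


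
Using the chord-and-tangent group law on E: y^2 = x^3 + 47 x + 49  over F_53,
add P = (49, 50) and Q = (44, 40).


P != Q, so use the chord formula.
s = (y2 - y1) / (x2 - x1) = (43) / (48) mod 53 = 2
x3 = s^2 - x1 - x2 mod 53 = 2^2 - 49 - 44 = 17
y3 = s (x1 - x3) - y1 mod 53 = 2 * (49 - 17) - 50 = 14

P + Q = (17, 14)


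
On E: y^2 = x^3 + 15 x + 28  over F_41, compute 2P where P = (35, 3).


Doubling: s = (3 x1^2 + a) / (2 y1)
s = (3*35^2 + 15) / (2*3) mod 41 = 0
x3 = s^2 - 2 x1 mod 41 = 0^2 - 2*35 = 12
y3 = s (x1 - x3) - y1 mod 41 = 0 * (35 - 12) - 3 = 38

2P = (12, 38)


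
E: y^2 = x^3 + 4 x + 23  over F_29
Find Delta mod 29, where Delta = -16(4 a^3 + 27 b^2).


4 a^3 + 27 b^2 = 4*4^3 + 27*23^2 = 256 + 14283 = 14539
Delta = -16 * (14539) = -232624
Delta mod 29 = 14

Delta = 14 (mod 29)


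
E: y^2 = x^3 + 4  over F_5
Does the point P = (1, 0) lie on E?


Check whether y^2 = x^3 + 0 x + 4 (mod 5) for (x, y) = (1, 0).
LHS: y^2 = 0^2 mod 5 = 0
RHS: x^3 + 0 x + 4 = 1^3 + 0*1 + 4 mod 5 = 0
LHS = RHS

Yes, on the curve


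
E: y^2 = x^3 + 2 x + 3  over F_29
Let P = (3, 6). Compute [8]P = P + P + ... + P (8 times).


k = 8 = 1000_2 (binary, LSB first: 0001)
Double-and-add from P = (3, 6):
  bit 0 = 0: acc unchanged = O
  bit 1 = 0: acc unchanged = O
  bit 2 = 0: acc unchanged = O
  bit 3 = 1: acc = O + (3, 23) = (3, 23)

8P = (3, 23)


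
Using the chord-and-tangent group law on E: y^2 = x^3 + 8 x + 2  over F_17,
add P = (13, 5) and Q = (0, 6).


P != Q, so use the chord formula.
s = (y2 - y1) / (x2 - x1) = (1) / (4) mod 17 = 13
x3 = s^2 - x1 - x2 mod 17 = 13^2 - 13 - 0 = 3
y3 = s (x1 - x3) - y1 mod 17 = 13 * (13 - 3) - 5 = 6

P + Q = (3, 6)


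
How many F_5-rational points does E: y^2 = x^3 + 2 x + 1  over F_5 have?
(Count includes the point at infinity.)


For each x in F_5, count y with y^2 = x^3 + 2 x + 1 mod 5:
  x = 0: RHS = 1, y in [1, 4]  -> 2 point(s)
  x = 1: RHS = 4, y in [2, 3]  -> 2 point(s)
  x = 3: RHS = 4, y in [2, 3]  -> 2 point(s)
Affine points: 6. Add the point at infinity: total = 7.

#E(F_5) = 7


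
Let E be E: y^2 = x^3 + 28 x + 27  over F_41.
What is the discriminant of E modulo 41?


4 a^3 + 27 b^2 = 4*28^3 + 27*27^2 = 87808 + 19683 = 107491
Delta = -16 * (107491) = -1719856
Delta mod 41 = 12

Delta = 12 (mod 41)
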